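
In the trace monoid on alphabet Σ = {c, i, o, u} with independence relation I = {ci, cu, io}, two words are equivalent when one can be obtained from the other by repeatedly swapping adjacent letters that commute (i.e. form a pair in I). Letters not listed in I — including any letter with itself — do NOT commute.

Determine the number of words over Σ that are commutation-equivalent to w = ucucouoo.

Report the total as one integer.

6

piece 0:u — minimal
piece 1:c — minimal
piece 2:u rests on {0:u}
piece 3:c rests on {1:c}
piece 4:o rests on {2:u, 3:c}
piece 5:u rests on {4:o}
piece 6:o rests on {5:u}
piece 7:o rests on {6:o}
minimal pieces: {0:u, 1:c}
ways to finish when only these pieces remain (= sum over removing one remaining piece with nothing left below it):
  1 left: {7}→1
  2 left: {6,7}→1
  3 left: {5,6,7}→1
  4 left: {4,5,6,7}→1
  5 left: {2,4,5,6,7}→1  {3,4,5,6,7}→1
  6 left: {0,2,4,5,6,7}→1  {1,3,4,5,6,7}→1  {2,3,4,5,6,7}→2
  placing 0:u first → 3 extensions
  placing 1:c first → 3 extensions
total linear extensions = 6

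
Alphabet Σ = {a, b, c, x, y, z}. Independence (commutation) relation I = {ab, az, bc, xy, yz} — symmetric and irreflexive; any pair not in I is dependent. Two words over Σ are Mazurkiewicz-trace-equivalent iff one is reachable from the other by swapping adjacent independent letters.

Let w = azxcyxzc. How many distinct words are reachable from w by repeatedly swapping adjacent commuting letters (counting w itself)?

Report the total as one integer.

6

#0=a has no predecessor
#1=z has no predecessor
#2=x depends on [0:a, 1:z]
#3=c depends on [2:x]
#4=y depends on [3:c]
#5=x depends on [3:c]
#6=z depends on [5:x]
#7=c depends on [4:y, 6:z]
sources: [0:a, 1:z]
N(rest) = Σ N(rest − s) over sources s of rest; N(one piece) = 1:
  size 1 → [7]=1
  size 2 → [4,7]=1  [6,7]=1
  size 3 → [4,6,7]=2  [5,6,7]=1
  size 4 → [4,5,6,7]=3
  size 5 → [3,4,5,6,7]=3
  size 6 → [2,3,4,5,6,7]=3
  first=0(a) contributes 3
  first=1(z) contributes 3
|[w]| = 6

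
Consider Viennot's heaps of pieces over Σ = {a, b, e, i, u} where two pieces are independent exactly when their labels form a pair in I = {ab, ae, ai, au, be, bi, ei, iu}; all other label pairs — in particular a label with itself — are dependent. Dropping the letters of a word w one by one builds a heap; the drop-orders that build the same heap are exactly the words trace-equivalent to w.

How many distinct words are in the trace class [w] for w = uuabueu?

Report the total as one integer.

drop 0:u onto floor
drop 1:u onto {0:u}
drop 2:a onto floor
drop 3:b onto {1:u}
drop 4:u onto {3:b}
drop 5:e onto {4:u}
drop 6:u onto {5:e}
ground layer = {0:u, 2:a}
drop-orders for the pieces not yet dropped (sum over which currently-grounded one goes next):
  1 to go: {2} 1  {6} 1
  2 to go: {2,6} 2  {5,6} 1
  3 to go: {2,5,6} 3  {4,5,6} 1
  4 to go: {2,4,5,6} 4  {3,4,5,6} 1
  5 to go: {1,3,4,5,6} 1  {2,3,4,5,6} 5
  if 0:u drops first: 6 orders
  if 2:a drops first: 1 orders
heap linearizations: 7

7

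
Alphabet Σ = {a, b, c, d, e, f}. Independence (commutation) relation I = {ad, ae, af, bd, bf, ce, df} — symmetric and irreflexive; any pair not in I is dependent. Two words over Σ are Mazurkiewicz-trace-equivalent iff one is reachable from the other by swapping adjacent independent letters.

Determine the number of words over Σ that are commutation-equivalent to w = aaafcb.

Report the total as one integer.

#0=a has no predecessor
#1=a depends on [0:a]
#2=a depends on [1:a]
#3=f has no predecessor
#4=c depends on [2:a, 3:f]
#5=b depends on [4:c]
sources: [0:a, 3:f]
N(rest) = Σ N(rest − s) over sources s of rest; N(one piece) = 1:
  size 1 → [5]=1
  size 2 → [4,5]=1
  size 3 → [2,4,5]=1  [3,4,5]=1
  size 4 → [1,2,4,5]=1  [2,3,4,5]=2
  first=0(a) contributes 3
  first=3(f) contributes 1
|[w]| = 4

4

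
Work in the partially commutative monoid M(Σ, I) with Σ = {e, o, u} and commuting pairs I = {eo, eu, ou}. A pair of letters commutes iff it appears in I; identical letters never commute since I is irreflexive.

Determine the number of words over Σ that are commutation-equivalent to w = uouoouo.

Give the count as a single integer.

35

0(u) covers ∅
1(o) covers ∅
2(u) covers 0:u
3(o) covers 1:o
4(o) covers 3:o
5(u) covers 2:u
6(o) covers 4:o
floor of heap: 0:u, 1:o
completions by unplaced set U, small U first (add the entries for U minus each lowest piece of U):
  |U|=1: {5}:1  {6}:1
  |U|=2: {2,5}:1  {4,6}:1  {5,6}:2
  |U|=3: {0,2,5}:1  {2,5,6}:3  {3,4,6}:1  {4,5,6}:3
  |U|=4: {0,2,5,6}:4  {1,3,4,6}:1  {2,4,5,6}:6  {3,4,5,6}:4
  |U|=5: {0,2,4,5,6}:10  {1,3,4,5,6}:5  {2,3,4,5,6}:10
  start at 0(u): 15
  start at 1(o): 20
sum over floor = 35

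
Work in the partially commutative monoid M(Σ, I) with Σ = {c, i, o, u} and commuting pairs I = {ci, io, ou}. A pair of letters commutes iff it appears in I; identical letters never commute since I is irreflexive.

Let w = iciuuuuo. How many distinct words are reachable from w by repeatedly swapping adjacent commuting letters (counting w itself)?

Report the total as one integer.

0(i) covers ∅
1(c) covers ∅
2(i) covers 0:i
3(u) covers 1:c, 2:i
4(u) covers 3:u
5(u) covers 4:u
6(u) covers 5:u
7(o) covers 1:c
floor of heap: 0:i, 1:c
completions by unplaced set U, small U first (add the entries for U minus each lowest piece of U):
  |U|=1: {6}:1  {7}:1
  |U|=2: {5,6}:1  {6,7}:2
  |U|=3: {4,5,6}:1  {5,6,7}:3
  |U|=4: {3,4,5,6}:1  {4,5,6,7}:4
  |U|=5: {2,3,4,5,6}:1  {3,4,5,6,7}:5
  |U|=6: {0,2,3,4,5,6}:1  {1,3,4,5,6,7}:5  {2,3,4,5,6,7}:6
  start at 0(i): 11
  start at 1(c): 7
sum over floor = 18

18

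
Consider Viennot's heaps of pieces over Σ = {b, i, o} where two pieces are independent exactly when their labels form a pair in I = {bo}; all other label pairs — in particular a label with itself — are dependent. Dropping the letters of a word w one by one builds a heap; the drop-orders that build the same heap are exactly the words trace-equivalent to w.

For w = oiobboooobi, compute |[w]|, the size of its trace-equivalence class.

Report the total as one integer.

56

piece 0:o — minimal
piece 1:i rests on {0:o}
piece 2:o rests on {1:i}
piece 3:b rests on {1:i}
piece 4:b rests on {3:b}
piece 5:o rests on {2:o}
piece 6:o rests on {5:o}
piece 7:o rests on {6:o}
piece 8:o rests on {7:o}
piece 9:b rests on {4:b}
piece 10:i rests on {8:o, 9:b}
minimal pieces: {0:o}
ways to finish when only these pieces remain (= sum over removing one remaining piece with nothing left below it):
  1 left: {10}→1
  2 left: {8,10}→1  {9,10}→1
  3 left: {4,9,10}→1  {7,8,10}→1  {8,9,10}→2
  4 left: {3,4,9,10}→1  {4,8,9,10}→3  {6,7,8,10}→1  {7,8,9,10}→3
  5 left: {3,4,8,9,10}→4  {4,7,8,9,10}→6  {5,6,7,8,10}→1  {6,7,8,9,10}→4
  6 left: {2,5,6,7,8,10}→1  {3,4,7,8,9,10}→10  {4,6,7,8,9,10}→10  {5,6,7,8,9,10}→5
  7 left: {2,5,6,7,8,9,10}→6  {3,4,6,7,8,9,10}→20  {4,5,6,7,8,9,10}→15
  8 left: {2,4,5,6,7,8,9,10}→21  {3,4,5,6,7,8,9,10}→35
  9 left: {2,3,4,5,6,7,8,9,10}→56
  placing 0:o first → 56 extensions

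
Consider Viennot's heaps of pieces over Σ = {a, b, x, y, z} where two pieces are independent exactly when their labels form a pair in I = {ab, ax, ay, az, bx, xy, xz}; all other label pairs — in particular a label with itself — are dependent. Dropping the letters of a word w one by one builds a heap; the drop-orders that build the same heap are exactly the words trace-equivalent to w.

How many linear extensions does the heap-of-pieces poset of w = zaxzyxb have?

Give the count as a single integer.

piece 0:z — minimal
piece 1:a — minimal
piece 2:x — minimal
piece 3:z rests on {0:z}
piece 4:y rests on {3:z}
piece 5:x rests on {2:x}
piece 6:b rests on {4:y}
minimal pieces: {0:z, 1:a, 2:x}
ways to finish when only these pieces remain (= sum over removing one remaining piece with nothing left below it):
  1 left: {1}→1  {5}→1  {6}→1
  2 left: {1,5}→2  {1,6}→2  {2,5}→1  {4,6}→1  {5,6}→2
  3 left: {1,2,5}→3  {1,4,6}→3  {1,5,6}→6  {2,5,6}→3  {3,4,6}→1  {4,5,6}→3
  4 left: {0,3,4,6}→1  {1,2,5,6}→12  {1,3,4,6}→4  {1,4,5,6}→12  {2,4,5,6}→6  {3,4,5,6}→4
  5 left: {0,1,3,4,6}→5  {0,3,4,5,6}→5  {1,2,4,5,6}→30  {1,3,4,5,6}→20  {2,3,4,5,6}→10
  placing 0:z first → 60 extensions
  placing 1:a first → 15 extensions
  placing 2:x first → 30 extensions
total linear extensions = 105

105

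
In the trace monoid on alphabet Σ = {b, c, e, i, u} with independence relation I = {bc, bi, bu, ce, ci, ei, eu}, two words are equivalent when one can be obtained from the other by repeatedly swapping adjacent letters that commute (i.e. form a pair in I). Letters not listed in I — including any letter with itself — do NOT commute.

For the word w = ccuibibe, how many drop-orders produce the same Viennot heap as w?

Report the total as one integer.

0(c) covers ∅
1(c) covers 0:c
2(u) covers 1:c
3(i) covers 2:u
4(b) covers ∅
5(i) covers 3:i
6(b) covers 4:b
7(e) covers 6:b
floor of heap: 0:c, 4:b
completions by unplaced set U, small U first (add the entries for U minus each lowest piece of U):
  |U|=1: {5}:1  {7}:1
  |U|=2: {3,5}:1  {5,7}:2  {6,7}:1
  |U|=3: {2,3,5}:1  {3,5,7}:3  {4,6,7}:1  {5,6,7}:3
  |U|=4: {1,2,3,5}:1  {2,3,5,7}:4  {3,5,6,7}:6  {4,5,6,7}:4
  |U|=5: {0,1,2,3,5}:1  {1,2,3,5,7}:5  {2,3,5,6,7}:10  {3,4,5,6,7}:10
  |U|=6: {0,1,2,3,5,7}:6  {1,2,3,5,6,7}:15  {2,3,4,5,6,7}:20
  start at 0(c): 35
  start at 4(b): 21
sum over floor = 56

56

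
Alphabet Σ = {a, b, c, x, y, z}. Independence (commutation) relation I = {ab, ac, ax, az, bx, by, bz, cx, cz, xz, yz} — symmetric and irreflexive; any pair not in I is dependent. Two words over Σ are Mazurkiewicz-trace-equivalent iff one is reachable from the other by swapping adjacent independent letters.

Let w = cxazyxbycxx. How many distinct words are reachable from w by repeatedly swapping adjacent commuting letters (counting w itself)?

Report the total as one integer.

1188

0(c) covers ∅
1(x) covers ∅
2(a) covers ∅
3(z) covers ∅
4(y) covers 0:c, 1:x, 2:a
5(x) covers 4:y
6(b) covers 0:c
7(y) covers 5:x
8(c) covers 6:b, 7:y
9(x) covers 7:y
10(x) covers 9:x
floor of heap: 0:c, 1:x, 2:a, 3:z
completions by unplaced set U, small U first (add the entries for U minus each lowest piece of U):
  |U|=1: {3}:1  {8}:1  {10}:1
  |U|=2: {3,8}:2  {3,10}:2  {6,8}:1  {8,10}:2  {9,10}:1
  |U|=3: {3,6,8}:3  {3,8,10}:6  {3,9,10}:3  {6,8,10}:3  {8,9,10}:3
  |U|=4: {3,6,8,10}:12  {3,8,9,10}:12  {6,8,9,10}:6  {7,8,9,10}:3
  |U|=5: {3,6,8,9,10}:30  {3,7,8,9,10}:15  {5,7,8,9,10}:3  {6,7,8,9,10}:9
  |U|=6: {3,5,7,8,9,10}:18  {3,6,7,8,9,10}:54  {4,5,7,8,9,10}:3  {5,6,7,8,9,10}:12
  |U|=7: {1,4,5,7,8,9,10}:3  {2,4,5,7,8,9,10}:3  {3,4,5,7,8,9,10}:21  {3,5,6,7,8,9,10}:84  {4,5,6,7,8,9,10}:15
  |U|=8: {0,4,5,6,7,8,9,10}:15  {1,2,4,5,7,8,9,10}:6  {1,3,4,5,7,8,9,10}:24  {1,4,5,6,7,8,9,10}:18  {2,3,4,5,7,8,9,10}:24  {2,4,5,6,7,8,9,10}:18  {3,4,5,6,7,8,9,10}:120
  |U|=9: {0,1,4,5,6,7,8,9,10}:33  {0,2,4,5,6,7,8,9,10}:33  {0,3,4,5,6,7,8,9,10}:135  {1,2,3,4,5,7,8,9,10}:54  {1,2,4,5,6,7,8,9,10}:42  {1,3,4,5,6,7,8,9,10}:162  {2,3,4,5,6,7,8,9,10}:162
  start at 0(c): 420
  start at 1(x): 330
  start at 2(a): 330
  start at 3(z): 108
sum over floor = 1188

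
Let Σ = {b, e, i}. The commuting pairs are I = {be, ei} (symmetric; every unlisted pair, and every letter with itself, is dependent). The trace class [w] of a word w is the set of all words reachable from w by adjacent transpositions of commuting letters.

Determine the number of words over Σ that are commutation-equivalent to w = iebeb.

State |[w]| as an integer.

10

piece 0:i — minimal
piece 1:e — minimal
piece 2:b rests on {0:i}
piece 3:e rests on {1:e}
piece 4:b rests on {2:b}
minimal pieces: {0:i, 1:e}
ways to finish when only these pieces remain (= sum over removing one remaining piece with nothing left below it):
  1 left: {3}→1  {4}→1
  2 left: {1,3}→1  {2,4}→1  {3,4}→2
  3 left: {0,2,4}→1  {1,3,4}→3  {2,3,4}→3
  placing 0:i first → 6 extensions
  placing 1:e first → 4 extensions
total linear extensions = 10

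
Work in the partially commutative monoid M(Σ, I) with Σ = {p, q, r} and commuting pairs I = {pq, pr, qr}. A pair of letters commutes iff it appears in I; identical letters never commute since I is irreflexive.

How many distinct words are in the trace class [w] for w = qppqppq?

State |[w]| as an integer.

piece 0:q — minimal
piece 1:p — minimal
piece 2:p rests on {1:p}
piece 3:q rests on {0:q}
piece 4:p rests on {2:p}
piece 5:p rests on {4:p}
piece 6:q rests on {3:q}
minimal pieces: {0:q, 1:p}
ways to finish when only these pieces remain (= sum over removing one remaining piece with nothing left below it):
  1 left: {5}→1  {6}→1
  2 left: {3,6}→1  {4,5}→1  {5,6}→2
  3 left: {0,3,6}→1  {2,4,5}→1  {3,5,6}→3  {4,5,6}→3
  4 left: {0,3,5,6}→4  {1,2,4,5}→1  {2,4,5,6}→4  {3,4,5,6}→6
  5 left: {0,3,4,5,6}→10  {1,2,4,5,6}→5  {2,3,4,5,6}→10
  placing 0:q first → 15 extensions
  placing 1:p first → 20 extensions
total linear extensions = 35

35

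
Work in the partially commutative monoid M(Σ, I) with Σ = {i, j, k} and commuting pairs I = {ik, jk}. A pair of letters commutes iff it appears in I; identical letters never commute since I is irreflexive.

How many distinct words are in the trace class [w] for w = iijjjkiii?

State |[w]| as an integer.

9

drop 0:i onto floor
drop 1:i onto {0:i}
drop 2:j onto {1:i}
drop 3:j onto {2:j}
drop 4:j onto {3:j}
drop 5:k onto floor
drop 6:i onto {4:j}
drop 7:i onto {6:i}
drop 8:i onto {7:i}
ground layer = {0:i, 5:k}
drop-orders for the pieces not yet dropped (sum over which currently-grounded one goes next):
  1 to go: {5} 1  {8} 1
  2 to go: {5,8} 2  {7,8} 1
  3 to go: {5,7,8} 3  {6,7,8} 1
  4 to go: {4,6,7,8} 1  {5,6,7,8} 4
  5 to go: {3,4,6,7,8} 1  {4,5,6,7,8} 5
  6 to go: {2,3,4,6,7,8} 1  {3,4,5,6,7,8} 6
  7 to go: {1,2,3,4,6,7,8} 1  {2,3,4,5,6,7,8} 7
  if 0:i drops first: 8 orders
  if 5:k drops first: 1 orders
heap linearizations: 9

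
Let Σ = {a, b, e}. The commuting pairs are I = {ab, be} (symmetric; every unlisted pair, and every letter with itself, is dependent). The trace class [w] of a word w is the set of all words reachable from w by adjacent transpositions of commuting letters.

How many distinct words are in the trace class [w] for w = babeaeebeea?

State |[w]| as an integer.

piece 0:b — minimal
piece 1:a — minimal
piece 2:b rests on {0:b}
piece 3:e rests on {1:a}
piece 4:a rests on {3:e}
piece 5:e rests on {4:a}
piece 6:e rests on {5:e}
piece 7:b rests on {2:b}
piece 8:e rests on {6:e}
piece 9:e rests on {8:e}
piece 10:a rests on {9:e}
minimal pieces: {0:b, 1:a}
ways to finish when only these pieces remain (= sum over removing one remaining piece with nothing left below it):
  1 left: {7}→1  {10}→1
  2 left: {2,7}→1  {7,10}→2  {9,10}→1
  3 left: {0,2,7}→1  {2,7,10}→3  {7,9,10}→3  {8,9,10}→1
  4 left: {0,2,7,10}→4  {2,7,9,10}→6  {6,8,9,10}→1  {7,8,9,10}→4
  5 left: {0,2,7,9,10}→10  {2,7,8,9,10}→10  {5,6,8,9,10}→1  {6,7,8,9,10}→5
  6 left: {0,2,7,8,9,10}→20  {2,6,7,8,9,10}→15  {4,5,6,8,9,10}→1  {5,6,7,8,9,10}→6
  7 left: {0,2,6,7,8,9,10}→35  {2,5,6,7,8,9,10}→21  {3,4,5,6,8,9,10}→1  {4,5,6,7,8,9,10}→7
  8 left: {0,2,5,6,7,8,9,10}→56  {1,3,4,5,6,8,9,10}→1  {2,4,5,6,7,8,9,10}→28  {3,4,5,6,7,8,9,10}→8
  9 left: {0,2,4,5,6,7,8,9,10}→84  {1,3,4,5,6,7,8,9,10}→9  {2,3,4,5,6,7,8,9,10}→36
  placing 0:b first → 45 extensions
  placing 1:a first → 120 extensions
total linear extensions = 165

165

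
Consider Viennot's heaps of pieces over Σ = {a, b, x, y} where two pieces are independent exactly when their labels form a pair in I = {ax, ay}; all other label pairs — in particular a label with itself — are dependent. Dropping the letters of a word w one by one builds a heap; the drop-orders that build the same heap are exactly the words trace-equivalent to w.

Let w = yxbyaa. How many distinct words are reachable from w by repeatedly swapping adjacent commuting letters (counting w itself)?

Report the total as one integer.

3

drop 0:y onto floor
drop 1:x onto {0:y}
drop 2:b onto {1:x}
drop 3:y onto {2:b}
drop 4:a onto {2:b}
drop 5:a onto {4:a}
ground layer = {0:y}
drop-orders for the pieces not yet dropped (sum over which currently-grounded one goes next):
  1 to go: {3} 1  {5} 1
  2 to go: {3,5} 2  {4,5} 1
  3 to go: {3,4,5} 3
  4 to go: {2,3,4,5} 3
  if 0:y drops first: 3 orders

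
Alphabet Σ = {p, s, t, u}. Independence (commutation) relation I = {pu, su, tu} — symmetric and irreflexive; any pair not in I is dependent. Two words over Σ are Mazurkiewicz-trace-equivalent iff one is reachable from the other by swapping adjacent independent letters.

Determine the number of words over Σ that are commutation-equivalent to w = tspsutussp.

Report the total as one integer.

45

#0=t has no predecessor
#1=s depends on [0:t]
#2=p depends on [1:s]
#3=s depends on [2:p]
#4=u has no predecessor
#5=t depends on [3:s]
#6=u depends on [4:u]
#7=s depends on [5:t]
#8=s depends on [7:s]
#9=p depends on [8:s]
sources: [0:t, 4:u]
N(rest) = Σ N(rest − s) over sources s of rest; N(one piece) = 1:
  size 1 → [6]=1  [9]=1
  size 2 → [4,6]=1  [6,9]=2  [8,9]=1
  size 3 → [4,6,9]=3  [6,8,9]=3  [7,8,9]=1
  size 4 → [4,6,8,9]=6  [5,7,8,9]=1  [6,7,8,9]=4
  size 5 → [3,5,7,8,9]=1  [4,6,7,8,9]=10  [5,6,7,8,9]=5
  size 6 → [2,3,5,7,8,9]=1  [3,5,6,7,8,9]=6  [4,5,6,7,8,9]=15
  size 7 → [1,2,3,5,7,8,9]=1  [2,3,5,6,7,8,9]=7  [3,4,5,6,7,8,9]=21
  size 8 → [0,1,2,3,5,7,8,9]=1  [1,2,3,5,6,7,8,9]=8  [2,3,4,5,6,7,8,9]=28
  first=0(t) contributes 36
  first=4(u) contributes 9
|[w]| = 45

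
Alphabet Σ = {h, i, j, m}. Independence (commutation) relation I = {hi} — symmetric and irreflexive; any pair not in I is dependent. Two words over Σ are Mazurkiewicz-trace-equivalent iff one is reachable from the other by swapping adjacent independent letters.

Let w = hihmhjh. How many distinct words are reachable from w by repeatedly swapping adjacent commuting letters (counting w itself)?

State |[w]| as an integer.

0(h) covers ∅
1(i) covers ∅
2(h) covers 0:h
3(m) covers 1:i, 2:h
4(h) covers 3:m
5(j) covers 4:h
6(h) covers 5:j
floor of heap: 0:h, 1:i
completions by unplaced set U, small U first (add the entries for U minus each lowest piece of U):
  |U|=1: {6}:1
  |U|=2: {5,6}:1
  |U|=3: {4,5,6}:1
  |U|=4: {3,4,5,6}:1
  |U|=5: {1,3,4,5,6}:1  {2,3,4,5,6}:1
  start at 0(h): 2
  start at 1(i): 1
sum over floor = 3

3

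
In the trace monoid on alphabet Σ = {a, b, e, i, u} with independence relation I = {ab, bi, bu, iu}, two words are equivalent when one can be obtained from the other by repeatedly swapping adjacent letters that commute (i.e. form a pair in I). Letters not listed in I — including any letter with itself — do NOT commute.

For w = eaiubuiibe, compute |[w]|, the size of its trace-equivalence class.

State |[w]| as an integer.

280

drop 0:e onto floor
drop 1:a onto {0:e}
drop 2:i onto {1:a}
drop 3:u onto {1:a}
drop 4:b onto {0:e}
drop 5:u onto {3:u}
drop 6:i onto {2:i}
drop 7:i onto {6:i}
drop 8:b onto {4:b}
drop 9:e onto {5:u, 7:i, 8:b}
ground layer = {0:e}
drop-orders for the pieces not yet dropped (sum over which currently-grounded one goes next):
  1 to go: {9} 1
  2 to go: {5,9} 1  {7,9} 1  {8,9} 1
  3 to go: {3,5,9} 1  {4,8,9} 1  {5,7,9} 2  {5,8,9} 2  {6,7,9} 1  {7,8,9} 2
  4 to go: {2,6,7,9} 1  {3,5,7,9} 3  {3,5,8,9} 3  {4,5,8,9} 3  {4,7,8,9} 3  {5,6,7,9} 3  {5,7,8,9} 6  {6,7,8,9} 3
  5 to go: {2,5,6,7,9} 4  {2,6,7,8,9} 4  {3,4,5,8,9} 6  {3,5,6,7,9} 6  {3,5,7,8,9} 12  {4,5,7,8,9} 12  {4,6,7,8,9} 6  {5,6,7,8,9} 12
  6 to go: {2,3,5,6,7,9} 10  {2,4,6,7,8,9} 10  {2,5,6,7,8,9} 20  {3,4,5,7,8,9} 30  {3,5,6,7,8,9} 30  {4,5,6,7,8,9} 30
  7 to go: {1,2,3,5,6,7,9} 10  {2,3,5,6,7,8,9} 60  {2,4,5,6,7,8,9} 60  {3,4,5,6,7,8,9} 90
  8 to go: {1,2,3,5,6,7,8,9} 70  {2,3,4,5,6,7,8,9} 210
  if 0:e drops first: 280 orders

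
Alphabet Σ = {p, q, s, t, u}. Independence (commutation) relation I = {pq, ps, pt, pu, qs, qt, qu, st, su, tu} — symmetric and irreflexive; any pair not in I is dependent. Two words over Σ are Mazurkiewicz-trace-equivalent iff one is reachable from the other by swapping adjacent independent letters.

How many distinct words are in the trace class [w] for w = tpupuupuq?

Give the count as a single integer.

piece 0:t — minimal
piece 1:p — minimal
piece 2:u — minimal
piece 3:p rests on {1:p}
piece 4:u rests on {2:u}
piece 5:u rests on {4:u}
piece 6:p rests on {3:p}
piece 7:u rests on {5:u}
piece 8:q — minimal
minimal pieces: {0:t, 1:p, 2:u, 8:q}
ways to finish when only these pieces remain (= sum over removing one remaining piece with nothing left below it):
  1 left: {0}→1  {6}→1  {7}→1  {8}→1
  2 left: {0,6}→2  {0,7}→2  {0,8}→2  {3,6}→1  {5,7}→1  {6,7}→2  {6,8}→2  {7,8}→2
  3 left: {0,3,6}→3  {0,5,7}→3  {0,6,7}→6  {0,6,8}→6  {0,7,8}→6  {1,3,6}→1  {3,6,7}→3  {3,6,8}→3  {4,5,7}→1  {5,6,7}→3  {5,7,8}→3  {6,7,8}→6
  4 left: {0,1,3,6}→4  {0,3,6,7}→12  {0,3,6,8}→12  {0,4,5,7}→4  {0,5,6,7}→12  {0,5,7,8}→12  {0,6,7,8}→24  {1,3,6,7}→4  {1,3,6,8}→4  {2,4,5,7}→1  {3,5,6,7}→6  {3,6,7,8}→12  {4,5,6,7}→4  {4,5,7,8}→4  {5,6,7,8}→12
  5 left: {0,1,3,6,7}→20  {0,1,3,6,8}→20  {0,2,4,5,7}→5  {0,3,5,6,7}→30  {0,3,6,7,8}→60  {0,4,5,6,7}→20  {0,4,5,7,8}→20  {0,5,6,7,8}→60  {1,3,5,6,7}→10  {1,3,6,7,8}→20  {2,4,5,6,7}→5  {2,4,5,7,8}→5  {3,4,5,6,7}→10  {3,5,6,7,8}→30  {4,5,6,7,8}→20
  6 left: {0,1,3,5,6,7}→60  {0,1,3,6,7,8}→120  {0,2,4,5,6,7}→30  {0,2,4,5,7,8}→30  {0,3,4,5,6,7}→60  {0,3,5,6,7,8}→180  {0,4,5,6,7,8}→120  {1,3,4,5,6,7}→20  {1,3,5,6,7,8}→60  {2,3,4,5,6,7}→15  {2,4,5,6,7,8}→30  {3,4,5,6,7,8}→60
  7 left: {0,1,3,4,5,6,7}→140  {0,1,3,5,6,7,8}→420  {0,2,3,4,5,6,7}→105  {0,2,4,5,6,7,8}→210  {0,3,4,5,6,7,8}→420  {1,2,3,4,5,6,7}→35  {1,3,4,5,6,7,8}→140  {2,3,4,5,6,7,8}→105
  placing 0:t first → 280 extensions
  placing 1:p first → 840 extensions
  placing 2:u first → 1120 extensions
  placing 8:q first → 280 extensions
total linear extensions = 2520

2520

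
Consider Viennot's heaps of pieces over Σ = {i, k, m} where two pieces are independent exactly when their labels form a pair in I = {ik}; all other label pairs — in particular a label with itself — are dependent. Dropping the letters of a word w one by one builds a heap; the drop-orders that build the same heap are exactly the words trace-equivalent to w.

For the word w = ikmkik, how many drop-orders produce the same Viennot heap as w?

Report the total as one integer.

0(i) covers ∅
1(k) covers ∅
2(m) covers 0:i, 1:k
3(k) covers 2:m
4(i) covers 2:m
5(k) covers 3:k
floor of heap: 0:i, 1:k
completions by unplaced set U, small U first (add the entries for U minus each lowest piece of U):
  |U|=1: {4}:1  {5}:1
  |U|=2: {3,5}:1  {4,5}:2
  |U|=3: {3,4,5}:3
  |U|=4: {2,3,4,5}:3
  start at 0(i): 3
  start at 1(k): 3
sum over floor = 6

6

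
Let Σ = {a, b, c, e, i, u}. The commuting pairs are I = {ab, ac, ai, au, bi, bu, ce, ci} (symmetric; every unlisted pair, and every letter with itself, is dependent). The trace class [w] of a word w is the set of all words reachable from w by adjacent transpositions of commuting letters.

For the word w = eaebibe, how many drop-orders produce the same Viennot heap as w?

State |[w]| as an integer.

drop 0:e onto floor
drop 1:a onto {0:e}
drop 2:e onto {1:a}
drop 3:b onto {2:e}
drop 4:i onto {2:e}
drop 5:b onto {3:b}
drop 6:e onto {4:i, 5:b}
ground layer = {0:e}
drop-orders for the pieces not yet dropped (sum over which currently-grounded one goes next):
  1 to go: {6} 1
  2 to go: {4,6} 1  {5,6} 1
  3 to go: {3,5,6} 1  {4,5,6} 2
  4 to go: {3,4,5,6} 3
  5 to go: {2,3,4,5,6} 3
  if 0:e drops first: 3 orders

3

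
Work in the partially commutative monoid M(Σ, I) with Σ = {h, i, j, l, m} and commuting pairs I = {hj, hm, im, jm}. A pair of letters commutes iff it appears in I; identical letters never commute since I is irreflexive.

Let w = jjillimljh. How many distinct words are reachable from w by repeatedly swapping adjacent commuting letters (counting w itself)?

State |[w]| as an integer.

piece 0:j — minimal
piece 1:j rests on {0:j}
piece 2:i rests on {1:j}
piece 3:l rests on {2:i}
piece 4:l rests on {3:l}
piece 5:i rests on {4:l}
piece 6:m rests on {4:l}
piece 7:l rests on {5:i, 6:m}
piece 8:j rests on {7:l}
piece 9:h rests on {7:l}
minimal pieces: {0:j}
ways to finish when only these pieces remain (= sum over removing one remaining piece with nothing left below it):
  1 left: {8}→1  {9}→1
  2 left: {8,9}→2
  3 left: {7,8,9}→2
  4 left: {5,7,8,9}→2  {6,7,8,9}→2
  5 left: {5,6,7,8,9}→4
  6 left: {4,5,6,7,8,9}→4
  7 left: {3,4,5,6,7,8,9}→4
  8 left: {2,3,4,5,6,7,8,9}→4
  placing 0:j first → 4 extensions

4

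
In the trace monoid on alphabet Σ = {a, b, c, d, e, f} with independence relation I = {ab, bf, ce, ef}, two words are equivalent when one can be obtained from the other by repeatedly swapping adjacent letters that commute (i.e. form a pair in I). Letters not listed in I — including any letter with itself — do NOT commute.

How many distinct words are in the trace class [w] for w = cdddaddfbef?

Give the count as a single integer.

6

piece 0:c — minimal
piece 1:d rests on {0:c}
piece 2:d rests on {1:d}
piece 3:d rests on {2:d}
piece 4:a rests on {3:d}
piece 5:d rests on {4:a}
piece 6:d rests on {5:d}
piece 7:f rests on {6:d}
piece 8:b rests on {6:d}
piece 9:e rests on {8:b}
piece 10:f rests on {7:f}
minimal pieces: {0:c}
ways to finish when only these pieces remain (= sum over removing one remaining piece with nothing left below it):
  1 left: {9}→1  {10}→1
  2 left: {7,10}→1  {8,9}→1  {9,10}→2
  3 left: {7,9,10}→3  {8,9,10}→3
  4 left: {7,8,9,10}→6
  5 left: {6,7,8,9,10}→6
  6 left: {5,6,7,8,9,10}→6
  7 left: {4,5,6,7,8,9,10}→6
  8 left: {3,4,5,6,7,8,9,10}→6
  9 left: {2,3,4,5,6,7,8,9,10}→6
  placing 0:c first → 6 extensions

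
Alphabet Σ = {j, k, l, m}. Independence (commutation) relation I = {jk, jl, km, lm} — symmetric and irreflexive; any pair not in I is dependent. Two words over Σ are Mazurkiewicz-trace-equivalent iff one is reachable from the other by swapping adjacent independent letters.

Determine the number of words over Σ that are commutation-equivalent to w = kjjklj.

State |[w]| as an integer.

piece 0:k — minimal
piece 1:j — minimal
piece 2:j rests on {1:j}
piece 3:k rests on {0:k}
piece 4:l rests on {3:k}
piece 5:j rests on {2:j}
minimal pieces: {0:k, 1:j}
ways to finish when only these pieces remain (= sum over removing one remaining piece with nothing left below it):
  1 left: {4}→1  {5}→1
  2 left: {2,5}→1  {3,4}→1  {4,5}→2
  3 left: {0,3,4}→1  {1,2,5}→1  {2,4,5}→3  {3,4,5}→3
  4 left: {0,3,4,5}→4  {1,2,4,5}→4  {2,3,4,5}→6
  placing 0:k first → 10 extensions
  placing 1:j first → 10 extensions
total linear extensions = 20

20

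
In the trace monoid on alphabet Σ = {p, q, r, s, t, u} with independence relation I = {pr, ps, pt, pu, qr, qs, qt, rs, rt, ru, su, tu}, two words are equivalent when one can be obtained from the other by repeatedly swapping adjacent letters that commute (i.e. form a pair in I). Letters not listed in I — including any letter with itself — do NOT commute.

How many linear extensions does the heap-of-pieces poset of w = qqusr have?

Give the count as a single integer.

#0=q has no predecessor
#1=q depends on [0:q]
#2=u depends on [1:q]
#3=s has no predecessor
#4=r has no predecessor
sources: [0:q, 3:s, 4:r]
N(rest) = Σ N(rest − s) over sources s of rest; N(one piece) = 1:
  size 1 → [2]=1  [3]=1  [4]=1
  size 2 → [1,2]=1  [2,3]=2  [2,4]=2  [3,4]=2
  size 3 → [0,1,2]=1  [1,2,3]=3  [1,2,4]=3  [2,3,4]=6
  first=0(q) contributes 12
  first=3(s) contributes 4
  first=4(r) contributes 4
|[w]| = 20

20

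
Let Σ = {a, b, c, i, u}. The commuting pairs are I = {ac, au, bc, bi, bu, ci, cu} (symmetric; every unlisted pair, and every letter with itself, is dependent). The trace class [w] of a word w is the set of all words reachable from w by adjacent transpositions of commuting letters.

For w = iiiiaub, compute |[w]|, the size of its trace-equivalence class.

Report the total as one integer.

3

0(i) covers ∅
1(i) covers 0:i
2(i) covers 1:i
3(i) covers 2:i
4(a) covers 3:i
5(u) covers 3:i
6(b) covers 4:a
floor of heap: 0:i
completions by unplaced set U, small U first (add the entries for U minus each lowest piece of U):
  |U|=1: {5}:1  {6}:1
  |U|=2: {4,6}:1  {5,6}:2
  |U|=3: {4,5,6}:3
  |U|=4: {3,4,5,6}:3
  |U|=5: {2,3,4,5,6}:3
  start at 0(i): 3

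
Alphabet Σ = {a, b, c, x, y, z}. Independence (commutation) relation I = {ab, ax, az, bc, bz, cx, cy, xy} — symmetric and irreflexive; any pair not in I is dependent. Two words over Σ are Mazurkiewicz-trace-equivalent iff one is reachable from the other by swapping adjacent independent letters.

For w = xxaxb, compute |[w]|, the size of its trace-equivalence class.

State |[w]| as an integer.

5

piece 0:x — minimal
piece 1:x rests on {0:x}
piece 2:a — minimal
piece 3:x rests on {1:x}
piece 4:b rests on {3:x}
minimal pieces: {0:x, 2:a}
ways to finish when only these pieces remain (= sum over removing one remaining piece with nothing left below it):
  1 left: {2}→1  {4}→1
  2 left: {2,4}→2  {3,4}→1
  3 left: {1,3,4}→1  {2,3,4}→3
  placing 0:x first → 4 extensions
  placing 2:a first → 1 extensions
total linear extensions = 5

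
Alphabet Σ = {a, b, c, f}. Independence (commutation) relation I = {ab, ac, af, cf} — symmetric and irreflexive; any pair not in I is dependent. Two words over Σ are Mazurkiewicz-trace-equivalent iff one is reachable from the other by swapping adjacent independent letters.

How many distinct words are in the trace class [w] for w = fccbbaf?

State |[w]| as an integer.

drop 0:f onto floor
drop 1:c onto floor
drop 2:c onto {1:c}
drop 3:b onto {0:f, 2:c}
drop 4:b onto {3:b}
drop 5:a onto floor
drop 6:f onto {4:b}
ground layer = {0:f, 1:c, 5:a}
drop-orders for the pieces not yet dropped (sum over which currently-grounded one goes next):
  1 to go: {5} 1  {6} 1
  2 to go: {4,6} 1  {5,6} 2
  3 to go: {3,4,6} 1  {4,5,6} 3
  4 to go: {0,3,4,6} 1  {2,3,4,6} 1  {3,4,5,6} 4
  5 to go: {0,2,3,4,6} 2  {0,3,4,5,6} 5  {1,2,3,4,6} 1  {2,3,4,5,6} 5
  if 0:f drops first: 6 orders
  if 1:c drops first: 12 orders
  if 5:a drops first: 3 orders
heap linearizations: 21

21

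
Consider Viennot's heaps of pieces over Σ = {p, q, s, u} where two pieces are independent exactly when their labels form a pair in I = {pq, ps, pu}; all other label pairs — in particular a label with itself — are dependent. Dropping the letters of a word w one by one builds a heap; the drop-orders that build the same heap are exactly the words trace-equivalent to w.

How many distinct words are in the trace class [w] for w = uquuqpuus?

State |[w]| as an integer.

9

#0=u has no predecessor
#1=q depends on [0:u]
#2=u depends on [1:q]
#3=u depends on [2:u]
#4=q depends on [3:u]
#5=p has no predecessor
#6=u depends on [4:q]
#7=u depends on [6:u]
#8=s depends on [7:u]
sources: [0:u, 5:p]
N(rest) = Σ N(rest − s) over sources s of rest; N(one piece) = 1:
  size 1 → [5]=1  [8]=1
  size 2 → [5,8]=2  [7,8]=1
  size 3 → [5,7,8]=3  [6,7,8]=1
  size 4 → [4,6,7,8]=1  [5,6,7,8]=4
  size 5 → [3,4,6,7,8]=1  [4,5,6,7,8]=5
  size 6 → [2,3,4,6,7,8]=1  [3,4,5,6,7,8]=6
  size 7 → [1,2,3,4,6,7,8]=1  [2,3,4,5,6,7,8]=7
  first=0(u) contributes 8
  first=5(p) contributes 1
|[w]| = 9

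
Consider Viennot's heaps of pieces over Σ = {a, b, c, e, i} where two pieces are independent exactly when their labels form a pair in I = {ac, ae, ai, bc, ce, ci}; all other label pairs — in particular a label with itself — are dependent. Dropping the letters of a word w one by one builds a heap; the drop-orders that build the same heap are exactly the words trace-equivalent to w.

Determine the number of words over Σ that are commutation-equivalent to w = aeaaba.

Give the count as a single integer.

#0=a has no predecessor
#1=e has no predecessor
#2=a depends on [0:a]
#3=a depends on [2:a]
#4=b depends on [1:e, 3:a]
#5=a depends on [4:b]
sources: [0:a, 1:e]
N(rest) = Σ N(rest − s) over sources s of rest; N(one piece) = 1:
  size 1 → [5]=1
  size 2 → [4,5]=1
  size 3 → [1,4,5]=1  [3,4,5]=1
  size 4 → [1,3,4,5]=2  [2,3,4,5]=1
  first=0(a) contributes 3
  first=1(e) contributes 1
|[w]| = 4

4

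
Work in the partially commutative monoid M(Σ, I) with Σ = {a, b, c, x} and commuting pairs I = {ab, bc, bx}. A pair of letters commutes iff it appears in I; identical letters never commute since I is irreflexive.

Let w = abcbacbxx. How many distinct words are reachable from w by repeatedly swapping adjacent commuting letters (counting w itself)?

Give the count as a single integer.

84

piece 0:a — minimal
piece 1:b — minimal
piece 2:c rests on {0:a}
piece 3:b rests on {1:b}
piece 4:a rests on {2:c}
piece 5:c rests on {4:a}
piece 6:b rests on {3:b}
piece 7:x rests on {5:c}
piece 8:x rests on {7:x}
minimal pieces: {0:a, 1:b}
ways to finish when only these pieces remain (= sum over removing one remaining piece with nothing left below it):
  1 left: {6}→1  {8}→1
  2 left: {3,6}→1  {6,8}→2  {7,8}→1
  3 left: {1,3,6}→1  {3,6,8}→3  {5,7,8}→1  {6,7,8}→3
  4 left: {1,3,6,8}→4  {3,6,7,8}→6  {4,5,7,8}→1  {5,6,7,8}→4
  5 left: {1,3,6,7,8}→10  {2,4,5,7,8}→1  {3,5,6,7,8}→10  {4,5,6,7,8}→5
  6 left: {0,2,4,5,7,8}→1  {1,3,5,6,7,8}→20  {2,4,5,6,7,8}→6  {3,4,5,6,7,8}→15
  7 left: {0,2,4,5,6,7,8}→7  {1,3,4,5,6,7,8}→35  {2,3,4,5,6,7,8}→21
  placing 0:a first → 56 extensions
  placing 1:b first → 28 extensions
total linear extensions = 84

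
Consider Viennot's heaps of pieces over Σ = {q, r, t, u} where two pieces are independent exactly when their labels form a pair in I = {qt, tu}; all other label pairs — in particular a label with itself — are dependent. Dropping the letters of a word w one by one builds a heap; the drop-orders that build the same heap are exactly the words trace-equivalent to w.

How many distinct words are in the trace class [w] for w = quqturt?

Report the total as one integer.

piece 0:q — minimal
piece 1:u rests on {0:q}
piece 2:q rests on {1:u}
piece 3:t — minimal
piece 4:u rests on {2:q}
piece 5:r rests on {3:t, 4:u}
piece 6:t rests on {5:r}
minimal pieces: {0:q, 3:t}
ways to finish when only these pieces remain (= sum over removing one remaining piece with nothing left below it):
  1 left: {6}→1
  2 left: {5,6}→1
  3 left: {3,5,6}→1  {4,5,6}→1
  4 left: {2,4,5,6}→1  {3,4,5,6}→2
  5 left: {1,2,4,5,6}→1  {2,3,4,5,6}→3
  placing 0:q first → 4 extensions
  placing 3:t first → 1 extensions
total linear extensions = 5

5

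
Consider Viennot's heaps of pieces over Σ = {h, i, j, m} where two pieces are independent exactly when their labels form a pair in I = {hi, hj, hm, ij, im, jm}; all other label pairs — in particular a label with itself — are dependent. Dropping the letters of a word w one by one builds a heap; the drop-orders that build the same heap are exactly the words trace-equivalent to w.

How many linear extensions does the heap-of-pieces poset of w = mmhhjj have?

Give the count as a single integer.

piece 0:m — minimal
piece 1:m rests on {0:m}
piece 2:h — minimal
piece 3:h rests on {2:h}
piece 4:j — minimal
piece 5:j rests on {4:j}
minimal pieces: {0:m, 2:h, 4:j}
ways to finish when only these pieces remain (= sum over removing one remaining piece with nothing left below it):
  1 left: {1}→1  {3}→1  {5}→1
  2 left: {0,1}→1  {1,3}→2  {1,5}→2  {2,3}→1  {3,5}→2  {4,5}→1
  3 left: {0,1,3}→3  {0,1,5}→3  {1,2,3}→3  {1,3,5}→6  {1,4,5}→3  {2,3,5}→3  {3,4,5}→3
  4 left: {0,1,2,3}→6  {0,1,3,5}→12  {0,1,4,5}→6  {1,2,3,5}→12  {1,3,4,5}→12  {2,3,4,5}→6
  placing 0:m first → 30 extensions
  placing 2:h first → 30 extensions
  placing 4:j first → 30 extensions
total linear extensions = 90

90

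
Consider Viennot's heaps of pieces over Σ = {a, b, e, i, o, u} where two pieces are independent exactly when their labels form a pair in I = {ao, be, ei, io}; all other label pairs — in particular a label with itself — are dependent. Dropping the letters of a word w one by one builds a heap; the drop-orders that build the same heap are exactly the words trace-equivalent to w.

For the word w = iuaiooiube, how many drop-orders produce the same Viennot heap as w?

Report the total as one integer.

drop 0:i onto floor
drop 1:u onto {0:i}
drop 2:a onto {1:u}
drop 3:i onto {2:a}
drop 4:o onto {1:u}
drop 5:o onto {4:o}
drop 6:i onto {3:i}
drop 7:u onto {5:o, 6:i}
drop 8:b onto {7:u}
drop 9:e onto {7:u}
ground layer = {0:i}
drop-orders for the pieces not yet dropped (sum over which currently-grounded one goes next):
  1 to go: {8} 1  {9} 1
  2 to go: {8,9} 2
  3 to go: {7,8,9} 2
  4 to go: {5,7,8,9} 2  {6,7,8,9} 2
  5 to go: {3,6,7,8,9} 2  {4,5,7,8,9} 2  {5,6,7,8,9} 4
  6 to go: {2,3,6,7,8,9} 2  {3,5,6,7,8,9} 6  {4,5,6,7,8,9} 6
  7 to go: {2,3,5,6,7,8,9} 8  {3,4,5,6,7,8,9} 12
  8 to go: {2,3,4,5,6,7,8,9} 20
  if 0:i drops first: 20 orders

20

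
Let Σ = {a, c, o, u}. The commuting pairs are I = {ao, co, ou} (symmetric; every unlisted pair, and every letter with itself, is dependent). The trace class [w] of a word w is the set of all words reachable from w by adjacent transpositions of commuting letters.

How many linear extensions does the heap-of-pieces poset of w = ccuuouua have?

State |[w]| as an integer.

0(c) covers ∅
1(c) covers 0:c
2(u) covers 1:c
3(u) covers 2:u
4(o) covers ∅
5(u) covers 3:u
6(u) covers 5:u
7(a) covers 6:u
floor of heap: 0:c, 4:o
completions by unplaced set U, small U first (add the entries for U minus each lowest piece of U):
  |U|=1: {4}:1  {7}:1
  |U|=2: {4,7}:2  {6,7}:1
  |U|=3: {4,6,7}:3  {5,6,7}:1
  |U|=4: {3,5,6,7}:1  {4,5,6,7}:4
  |U|=5: {2,3,5,6,7}:1  {3,4,5,6,7}:5
  |U|=6: {1,2,3,5,6,7}:1  {2,3,4,5,6,7}:6
  start at 0(c): 7
  start at 4(o): 1
sum over floor = 8

8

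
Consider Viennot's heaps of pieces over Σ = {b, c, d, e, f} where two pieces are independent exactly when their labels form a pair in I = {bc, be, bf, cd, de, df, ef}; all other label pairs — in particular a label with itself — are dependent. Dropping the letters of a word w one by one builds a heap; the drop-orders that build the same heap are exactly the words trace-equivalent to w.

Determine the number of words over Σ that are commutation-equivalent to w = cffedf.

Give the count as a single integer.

piece 0:c — minimal
piece 1:f rests on {0:c}
piece 2:f rests on {1:f}
piece 3:e rests on {0:c}
piece 4:d — minimal
piece 5:f rests on {2:f}
minimal pieces: {0:c, 4:d}
ways to finish when only these pieces remain (= sum over removing one remaining piece with nothing left below it):
  1 left: {3}→1  {4}→1  {5}→1
  2 left: {2,5}→1  {3,4}→2  {3,5}→2  {4,5}→2
  3 left: {1,2,5}→1  {2,3,5}→3  {2,4,5}→3  {3,4,5}→6
  4 left: {1,2,3,5}→4  {1,2,4,5}→4  {2,3,4,5}→12
  placing 0:c first → 20 extensions
  placing 4:d first → 4 extensions
total linear extensions = 24

24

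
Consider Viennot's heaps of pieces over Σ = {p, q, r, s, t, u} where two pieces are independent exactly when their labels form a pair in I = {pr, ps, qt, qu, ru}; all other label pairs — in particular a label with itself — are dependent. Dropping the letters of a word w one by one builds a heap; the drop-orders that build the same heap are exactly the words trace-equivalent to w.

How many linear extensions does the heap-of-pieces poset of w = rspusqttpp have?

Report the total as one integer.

9

#0=r has no predecessor
#1=s depends on [0:r]
#2=p has no predecessor
#3=u depends on [1:s, 2:p]
#4=s depends on [3:u]
#5=q depends on [4:s]
#6=t depends on [4:s]
#7=t depends on [6:t]
#8=p depends on [5:q, 7:t]
#9=p depends on [8:p]
sources: [0:r, 2:p]
N(rest) = Σ N(rest − s) over sources s of rest; N(one piece) = 1:
  size 1 → [9]=1
  size 2 → [8,9]=1
  size 3 → [5,8,9]=1  [7,8,9]=1
  size 4 → [5,7,8,9]=2  [6,7,8,9]=1
  size 5 → [5,6,7,8,9]=3
  size 6 → [4,5,6,7,8,9]=3
  size 7 → [3,4,5,6,7,8,9]=3
  size 8 → [1,3,4,5,6,7,8,9]=3  [2,3,4,5,6,7,8,9]=3
  first=0(r) contributes 6
  first=2(p) contributes 3
|[w]| = 9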